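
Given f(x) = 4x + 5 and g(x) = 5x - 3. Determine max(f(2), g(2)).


f(2) = 13
g(2) = 7
max = 13

13


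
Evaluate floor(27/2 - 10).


27/2 = 13.5
13.5 - 10 = 3.5
floor(3.5) = 3

3


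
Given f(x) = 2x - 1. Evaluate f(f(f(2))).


f(2) = 3
f(3) = 5
f(5) = 9

9


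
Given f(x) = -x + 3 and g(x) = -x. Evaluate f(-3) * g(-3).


f(-3) = 6
g(-3) = 3
Product = 18

18


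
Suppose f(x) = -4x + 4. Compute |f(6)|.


f(6) = -20
|-20| = 20

20


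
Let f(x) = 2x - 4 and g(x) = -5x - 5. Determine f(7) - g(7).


f(7) = 10
g(7) = -40
Difference = 50

50


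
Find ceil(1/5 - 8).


1/5 = 0.2
0.2 - 8 = -7.8
ceil(-7.8) = -7

-7


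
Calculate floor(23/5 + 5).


23/5 = 4.6
4.6 + 5 = 9.6
floor(9.6) = 9

9


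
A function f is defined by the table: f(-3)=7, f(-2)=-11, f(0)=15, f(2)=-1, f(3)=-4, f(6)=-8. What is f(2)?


-1


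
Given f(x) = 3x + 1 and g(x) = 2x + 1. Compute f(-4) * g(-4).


f(-4) = -11
g(-4) = -7
Product = 77

77


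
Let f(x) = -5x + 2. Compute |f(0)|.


2


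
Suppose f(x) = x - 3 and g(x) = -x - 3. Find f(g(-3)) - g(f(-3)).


f(g(-3)) = -3
g(f(-3)) = 3
Difference = -6

-6


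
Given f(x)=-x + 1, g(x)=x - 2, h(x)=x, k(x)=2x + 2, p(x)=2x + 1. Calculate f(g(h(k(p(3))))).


-13


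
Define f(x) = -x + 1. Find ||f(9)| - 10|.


2


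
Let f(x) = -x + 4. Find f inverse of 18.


-14


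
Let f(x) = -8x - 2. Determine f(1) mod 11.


f(1) = -10
-10 mod 11 = 1

1


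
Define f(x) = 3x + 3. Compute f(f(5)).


57


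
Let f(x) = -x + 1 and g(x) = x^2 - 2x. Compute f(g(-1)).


g(-1) = 3
f(3) = -2

-2


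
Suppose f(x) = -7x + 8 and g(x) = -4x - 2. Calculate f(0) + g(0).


f(0) = 8
g(0) = -2
Sum = 6

6


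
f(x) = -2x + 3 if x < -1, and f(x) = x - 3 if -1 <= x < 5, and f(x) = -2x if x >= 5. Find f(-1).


-1 satisfies -1 <= x < 5
f(-1) = -4

-4


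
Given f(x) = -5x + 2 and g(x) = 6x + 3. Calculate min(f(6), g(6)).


f(6) = -28
g(6) = 39
min = -28

-28


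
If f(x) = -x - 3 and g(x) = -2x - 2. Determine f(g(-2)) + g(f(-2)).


f(g(-2)) = -5
g(f(-2)) = 0
Sum = -5

-5


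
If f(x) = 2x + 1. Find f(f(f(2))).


f(2) = 5
f(5) = 11
f(11) = 23

23


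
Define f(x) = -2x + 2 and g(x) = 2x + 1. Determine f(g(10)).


g(10) = 21
f(21) = -40

-40


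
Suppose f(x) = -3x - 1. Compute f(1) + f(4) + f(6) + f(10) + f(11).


-101


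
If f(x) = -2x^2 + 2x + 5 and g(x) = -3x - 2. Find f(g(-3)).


g(-3) = 7
f(7) = (-2)*(7)^2 + 2*(7) + 5 = -79

-79


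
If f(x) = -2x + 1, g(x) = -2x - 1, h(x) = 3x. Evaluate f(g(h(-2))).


h(-2) = -6
g(-6) = 11
f(11) = -21

-21


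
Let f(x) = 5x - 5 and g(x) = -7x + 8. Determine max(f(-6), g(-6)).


f(-6) = -35
g(-6) = 50
max = 50

50


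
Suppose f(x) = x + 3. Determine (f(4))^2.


f(4) = 7
(7)^2 = 49

49


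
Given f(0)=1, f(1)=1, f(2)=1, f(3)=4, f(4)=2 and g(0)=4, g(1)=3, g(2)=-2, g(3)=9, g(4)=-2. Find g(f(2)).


f(2) = 1
g(1) = 3

3


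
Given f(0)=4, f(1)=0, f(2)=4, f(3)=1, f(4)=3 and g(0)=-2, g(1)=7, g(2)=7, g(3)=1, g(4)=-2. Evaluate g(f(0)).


f(0) = 4
g(4) = -2

-2


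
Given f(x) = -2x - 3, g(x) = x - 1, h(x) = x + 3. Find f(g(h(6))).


h(6) = 9
g(9) = 8
f(8) = -19

-19


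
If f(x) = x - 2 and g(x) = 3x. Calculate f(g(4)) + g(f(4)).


16


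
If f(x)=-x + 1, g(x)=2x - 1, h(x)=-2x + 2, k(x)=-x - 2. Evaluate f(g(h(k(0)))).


k(0) = -2
h(-2) = 6
g(6) = 11
f(11) = -10

-10


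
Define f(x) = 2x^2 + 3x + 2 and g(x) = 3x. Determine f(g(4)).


g(4) = 12
f(12) = 2*(12)^2 + 3*(12) + 2 = 326

326


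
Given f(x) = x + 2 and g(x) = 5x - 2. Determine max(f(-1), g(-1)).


f(-1) = 1
g(-1) = -7
max = 1

1


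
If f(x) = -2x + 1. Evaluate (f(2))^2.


f(2) = -3
(-3)^2 = 9

9


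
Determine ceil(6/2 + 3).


6


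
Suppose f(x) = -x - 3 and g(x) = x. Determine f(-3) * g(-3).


f(-3) = 0
g(-3) = -3
Product = 0

0


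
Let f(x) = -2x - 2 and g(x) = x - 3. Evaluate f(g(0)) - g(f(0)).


f(g(0)) = 4
g(f(0)) = -5
Difference = 9

9


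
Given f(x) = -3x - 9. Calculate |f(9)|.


f(9) = -36
|-36| = 36

36


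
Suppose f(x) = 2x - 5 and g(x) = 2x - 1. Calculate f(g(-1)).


g(-1) = -3
f(-3) = -11

-11


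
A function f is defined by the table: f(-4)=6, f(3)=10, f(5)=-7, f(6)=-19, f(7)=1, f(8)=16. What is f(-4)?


Reading from the table at x = -4

6


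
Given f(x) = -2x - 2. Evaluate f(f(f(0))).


-6


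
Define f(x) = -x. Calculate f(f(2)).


f(2) = -2
f(-2) = 2

2


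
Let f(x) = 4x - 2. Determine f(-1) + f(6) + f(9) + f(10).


f(-1) = -6
f(6) = 22
f(9) = 34
f(10) = 38
Sum = 88

88


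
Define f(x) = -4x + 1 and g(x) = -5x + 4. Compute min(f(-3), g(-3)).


13


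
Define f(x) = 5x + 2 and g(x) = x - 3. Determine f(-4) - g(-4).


f(-4) = -18
g(-4) = -7
Difference = -11

-11


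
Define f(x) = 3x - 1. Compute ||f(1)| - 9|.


f(1) = 2
|2| = 2
|2 - 9| = 7

7


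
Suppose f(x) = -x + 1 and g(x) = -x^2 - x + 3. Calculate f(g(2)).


g(2) = -3
f(-3) = 4

4


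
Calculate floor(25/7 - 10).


25/7 = 3.5714
3.5714 - 10 = -6.4286
floor(-6.4286) = -7

-7


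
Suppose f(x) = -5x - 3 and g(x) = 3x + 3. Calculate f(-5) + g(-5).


f(-5) = 22
g(-5) = -12
Sum = 10

10


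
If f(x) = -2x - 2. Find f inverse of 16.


Solve -2x - 2 = 16
x = (16 + 2) / (-2) = -9

-9


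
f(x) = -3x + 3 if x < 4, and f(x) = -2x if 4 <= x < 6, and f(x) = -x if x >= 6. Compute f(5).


5 satisfies 4 <= x < 6
f(5) = -10

-10


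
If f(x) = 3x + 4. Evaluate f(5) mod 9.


f(5) = 19
19 mod 9 = 1

1


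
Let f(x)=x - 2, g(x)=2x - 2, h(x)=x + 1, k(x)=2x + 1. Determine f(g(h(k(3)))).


k(3) = 7
h(7) = 8
g(8) = 14
f(14) = 12

12


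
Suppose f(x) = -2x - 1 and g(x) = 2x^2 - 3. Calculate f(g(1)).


g(1) = -1
f(-1) = 1

1


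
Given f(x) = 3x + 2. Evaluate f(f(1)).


f(1) = 5
f(5) = 17

17


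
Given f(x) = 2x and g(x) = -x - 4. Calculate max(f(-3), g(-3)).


-1


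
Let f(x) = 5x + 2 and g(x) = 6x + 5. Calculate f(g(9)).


g(9) = 59
f(59) = 297

297


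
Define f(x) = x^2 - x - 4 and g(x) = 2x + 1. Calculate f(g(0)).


g(0) = 1
f(1) = 1*(1)^2 - 1*(1) - 4 = -4

-4


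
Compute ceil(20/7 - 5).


20/7 = 2.8571
2.8571 - 5 = -2.1429
ceil(-2.1429) = -2

-2


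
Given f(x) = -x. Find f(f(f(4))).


-4


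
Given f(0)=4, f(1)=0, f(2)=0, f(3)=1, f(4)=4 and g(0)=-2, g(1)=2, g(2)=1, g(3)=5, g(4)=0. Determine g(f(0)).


f(0) = 4
g(4) = 0

0


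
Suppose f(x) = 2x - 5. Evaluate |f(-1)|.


f(-1) = -7
|-7| = 7

7


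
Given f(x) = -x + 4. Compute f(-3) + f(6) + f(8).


f(-3) = 7
f(6) = -2
f(8) = -4
Sum = 1

1


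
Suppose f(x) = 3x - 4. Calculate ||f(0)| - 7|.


3


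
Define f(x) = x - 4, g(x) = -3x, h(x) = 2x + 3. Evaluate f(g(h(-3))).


5


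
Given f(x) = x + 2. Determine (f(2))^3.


f(2) = 4
(4)^3 = 64

64


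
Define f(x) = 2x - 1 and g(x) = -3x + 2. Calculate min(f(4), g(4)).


f(4) = 7
g(4) = -10
min = -10

-10


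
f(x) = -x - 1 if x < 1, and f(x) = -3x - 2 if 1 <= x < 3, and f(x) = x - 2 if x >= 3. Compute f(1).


1 satisfies 1 <= x < 3
f(1) = -5

-5


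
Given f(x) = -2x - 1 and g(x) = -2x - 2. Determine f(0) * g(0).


f(0) = -1
g(0) = -2
Product = 2

2


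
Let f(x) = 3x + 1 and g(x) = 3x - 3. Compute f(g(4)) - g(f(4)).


f(g(4)) = 28
g(f(4)) = 36
Difference = -8

-8


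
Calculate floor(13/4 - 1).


13/4 = 3.25
3.25 - 1 = 2.25
floor(2.25) = 2

2


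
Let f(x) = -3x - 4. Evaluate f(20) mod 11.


2


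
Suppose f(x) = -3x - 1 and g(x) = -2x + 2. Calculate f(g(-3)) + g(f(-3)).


f(g(-3)) = -25
g(f(-3)) = -14
Sum = -39

-39


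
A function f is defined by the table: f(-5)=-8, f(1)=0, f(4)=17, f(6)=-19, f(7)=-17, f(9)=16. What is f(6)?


-19


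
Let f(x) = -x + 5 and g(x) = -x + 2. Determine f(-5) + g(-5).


17


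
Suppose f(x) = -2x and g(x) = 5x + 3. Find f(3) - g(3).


f(3) = -6
g(3) = 18
Difference = -24

-24


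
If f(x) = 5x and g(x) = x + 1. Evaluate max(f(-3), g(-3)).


f(-3) = -15
g(-3) = -2
max = -2

-2


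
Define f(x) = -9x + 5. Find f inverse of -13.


Solve -9x + 5 = -13
x = (-13 - 5) / (-9) = 2

2


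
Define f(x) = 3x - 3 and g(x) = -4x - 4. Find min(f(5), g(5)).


f(5) = 12
g(5) = -24
min = -24

-24


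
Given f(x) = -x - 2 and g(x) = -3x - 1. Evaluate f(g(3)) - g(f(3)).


f(g(3)) = 8
g(f(3)) = 14
Difference = -6

-6


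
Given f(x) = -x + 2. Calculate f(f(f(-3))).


f(-3) = 5
f(5) = -3
f(-3) = 5

5


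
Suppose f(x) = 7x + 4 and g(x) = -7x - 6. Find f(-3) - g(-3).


f(-3) = -17
g(-3) = 15
Difference = -32

-32


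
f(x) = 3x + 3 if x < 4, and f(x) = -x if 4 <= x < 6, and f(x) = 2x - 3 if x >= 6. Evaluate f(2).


2 satisfies x < 4
f(2) = 9

9


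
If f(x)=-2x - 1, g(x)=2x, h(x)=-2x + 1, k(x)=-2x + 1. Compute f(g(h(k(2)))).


k(2) = -3
h(-3) = 7
g(7) = 14
f(14) = -29

-29


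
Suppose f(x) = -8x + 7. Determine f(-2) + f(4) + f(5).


f(-2) = 23
f(4) = -25
f(5) = -33
Sum = -35

-35


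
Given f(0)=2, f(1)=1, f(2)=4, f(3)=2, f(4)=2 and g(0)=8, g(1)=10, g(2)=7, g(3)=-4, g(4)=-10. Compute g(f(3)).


7


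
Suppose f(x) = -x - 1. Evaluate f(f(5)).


f(5) = -6
f(-6) = 5

5


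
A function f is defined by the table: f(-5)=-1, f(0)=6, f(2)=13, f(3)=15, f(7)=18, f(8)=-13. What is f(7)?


18


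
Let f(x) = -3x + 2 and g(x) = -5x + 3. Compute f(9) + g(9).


f(9) = -25
g(9) = -42
Sum = -67

-67


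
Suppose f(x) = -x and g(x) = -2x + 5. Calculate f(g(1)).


g(1) = 3
f(3) = -3

-3


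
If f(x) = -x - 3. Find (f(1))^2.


16


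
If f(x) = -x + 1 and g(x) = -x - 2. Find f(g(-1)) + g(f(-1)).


f(g(-1)) = 2
g(f(-1)) = -4
Sum = -2

-2


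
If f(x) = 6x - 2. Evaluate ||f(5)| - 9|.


f(5) = 28
|28| = 28
|28 - 9| = 19

19


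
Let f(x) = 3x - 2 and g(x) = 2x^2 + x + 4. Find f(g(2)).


g(2) = 14
f(14) = 40

40


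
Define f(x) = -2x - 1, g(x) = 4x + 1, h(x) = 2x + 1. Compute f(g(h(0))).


h(0) = 1
g(1) = 5
f(5) = -11

-11


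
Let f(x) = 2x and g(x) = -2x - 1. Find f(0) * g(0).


f(0) = 0
g(0) = -1
Product = 0

0


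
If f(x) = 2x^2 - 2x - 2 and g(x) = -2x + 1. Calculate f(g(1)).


2


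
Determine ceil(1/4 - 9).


-8


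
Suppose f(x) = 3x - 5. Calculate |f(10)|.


f(10) = 25
|25| = 25

25


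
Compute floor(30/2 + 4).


30/2 = 15
15 + 4 = 19
floor(19) = 19

19


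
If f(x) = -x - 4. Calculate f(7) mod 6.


f(7) = -11
-11 mod 6 = 1

1


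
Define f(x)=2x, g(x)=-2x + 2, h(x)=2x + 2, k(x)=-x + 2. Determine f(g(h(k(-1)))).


-28


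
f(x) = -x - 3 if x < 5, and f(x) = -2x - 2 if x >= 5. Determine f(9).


9 satisfies x >= 5
f(9) = -20

-20


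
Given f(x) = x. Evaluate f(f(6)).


f(6) = 6
f(6) = 6

6


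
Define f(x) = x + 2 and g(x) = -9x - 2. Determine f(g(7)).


g(7) = -65
f(-65) = -63

-63


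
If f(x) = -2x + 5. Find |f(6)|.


f(6) = -7
|-7| = 7

7


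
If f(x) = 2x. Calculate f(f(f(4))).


f(4) = 8
f(8) = 16
f(16) = 32

32


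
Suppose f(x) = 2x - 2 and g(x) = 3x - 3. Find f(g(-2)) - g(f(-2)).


f(g(-2)) = -20
g(f(-2)) = -21
Difference = 1

1


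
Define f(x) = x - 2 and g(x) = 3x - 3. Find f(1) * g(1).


f(1) = -1
g(1) = 0
Product = 0

0


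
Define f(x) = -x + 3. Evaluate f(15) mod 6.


0


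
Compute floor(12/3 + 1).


12/3 = 4
4 + 1 = 5
floor(5) = 5

5


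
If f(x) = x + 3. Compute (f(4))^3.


f(4) = 7
(7)^3 = 343

343


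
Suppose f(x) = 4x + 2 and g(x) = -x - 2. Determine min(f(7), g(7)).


f(7) = 30
g(7) = -9
min = -9

-9


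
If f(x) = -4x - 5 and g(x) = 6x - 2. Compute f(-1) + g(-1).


f(-1) = -1
g(-1) = -8
Sum = -9

-9


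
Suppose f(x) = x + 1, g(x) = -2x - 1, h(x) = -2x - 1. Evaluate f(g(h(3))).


14


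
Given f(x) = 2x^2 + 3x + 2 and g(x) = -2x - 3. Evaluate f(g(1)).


g(1) = -5
f(-5) = 2*(-5)^2 + 3*(-5) + 2 = 37

37


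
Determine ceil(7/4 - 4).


-2


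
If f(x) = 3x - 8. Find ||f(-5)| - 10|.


f(-5) = -23
|-23| = 23
|23 - 10| = 13

13


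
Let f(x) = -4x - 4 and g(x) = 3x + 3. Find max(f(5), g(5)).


f(5) = -24
g(5) = 18
max = 18

18


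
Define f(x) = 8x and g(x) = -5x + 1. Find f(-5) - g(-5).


f(-5) = -40
g(-5) = 26
Difference = -66

-66


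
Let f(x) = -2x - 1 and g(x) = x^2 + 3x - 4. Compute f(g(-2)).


11


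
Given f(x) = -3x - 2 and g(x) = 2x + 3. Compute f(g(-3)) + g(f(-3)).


f(g(-3)) = 7
g(f(-3)) = 17
Sum = 24

24


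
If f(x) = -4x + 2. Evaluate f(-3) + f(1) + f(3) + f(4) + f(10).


f(-3) = 14
f(1) = -2
f(3) = -10
f(4) = -14
f(10) = -38
Sum = -50

-50


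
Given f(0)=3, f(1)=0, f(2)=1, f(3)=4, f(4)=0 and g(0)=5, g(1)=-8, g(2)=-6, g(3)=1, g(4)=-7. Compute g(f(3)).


-7


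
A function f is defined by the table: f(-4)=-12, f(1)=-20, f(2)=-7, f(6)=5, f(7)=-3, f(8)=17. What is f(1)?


Reading from the table at x = 1

-20


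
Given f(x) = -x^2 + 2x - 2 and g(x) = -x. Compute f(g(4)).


g(4) = -4
f(-4) = (-1)*(-4)^2 + 2*(-4) - 2 = -26

-26


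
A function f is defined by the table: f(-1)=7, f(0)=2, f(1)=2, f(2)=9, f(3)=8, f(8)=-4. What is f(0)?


Reading from the table at x = 0

2


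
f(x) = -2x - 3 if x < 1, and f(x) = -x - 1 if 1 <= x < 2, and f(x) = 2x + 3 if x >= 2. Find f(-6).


9


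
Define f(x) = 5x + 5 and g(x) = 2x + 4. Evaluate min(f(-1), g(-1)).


f(-1) = 0
g(-1) = 2
min = 0

0


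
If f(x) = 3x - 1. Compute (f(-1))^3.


f(-1) = -4
(-4)^3 = -64

-64


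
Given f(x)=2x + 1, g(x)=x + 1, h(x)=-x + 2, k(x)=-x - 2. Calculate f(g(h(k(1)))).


k(1) = -3
h(-3) = 5
g(5) = 6
f(6) = 13

13


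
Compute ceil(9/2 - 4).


9/2 = 4.5
4.5 - 4 = 0.5
ceil(0.5) = 1

1


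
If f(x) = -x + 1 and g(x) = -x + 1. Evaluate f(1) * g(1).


f(1) = 0
g(1) = 0
Product = 0

0


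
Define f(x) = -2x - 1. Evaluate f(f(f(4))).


-35


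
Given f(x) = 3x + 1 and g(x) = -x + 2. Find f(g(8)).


g(8) = -6
f(-6) = -17

-17


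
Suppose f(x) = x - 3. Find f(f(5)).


f(5) = 2
f(2) = -1

-1


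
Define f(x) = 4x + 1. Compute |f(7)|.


f(7) = 29
|29| = 29

29


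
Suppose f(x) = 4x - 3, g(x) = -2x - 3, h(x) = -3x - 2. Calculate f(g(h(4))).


h(4) = -14
g(-14) = 25
f(25) = 97

97


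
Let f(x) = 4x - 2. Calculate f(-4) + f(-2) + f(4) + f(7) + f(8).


42


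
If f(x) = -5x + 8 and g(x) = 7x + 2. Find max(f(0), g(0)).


f(0) = 8
g(0) = 2
max = 8

8


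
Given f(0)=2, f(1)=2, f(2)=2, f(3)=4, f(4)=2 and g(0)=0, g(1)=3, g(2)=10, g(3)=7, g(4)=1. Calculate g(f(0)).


f(0) = 2
g(2) = 10

10


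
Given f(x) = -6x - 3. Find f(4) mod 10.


f(4) = -27
-27 mod 10 = 3

3


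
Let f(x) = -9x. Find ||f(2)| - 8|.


f(2) = -18
|-18| = 18
|18 - 8| = 10

10


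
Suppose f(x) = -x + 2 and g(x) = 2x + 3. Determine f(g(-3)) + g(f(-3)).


f(g(-3)) = 5
g(f(-3)) = 13
Sum = 18

18


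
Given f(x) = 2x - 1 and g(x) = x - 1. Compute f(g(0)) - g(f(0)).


f(g(0)) = -3
g(f(0)) = -2
Difference = -1

-1


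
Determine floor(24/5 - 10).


-6


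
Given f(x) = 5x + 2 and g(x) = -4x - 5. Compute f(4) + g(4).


f(4) = 22
g(4) = -21
Sum = 1

1


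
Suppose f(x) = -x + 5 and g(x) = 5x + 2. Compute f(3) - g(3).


f(3) = 2
g(3) = 17
Difference = -15

-15


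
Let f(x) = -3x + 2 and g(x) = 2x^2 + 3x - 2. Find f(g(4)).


g(4) = 42
f(42) = -124

-124


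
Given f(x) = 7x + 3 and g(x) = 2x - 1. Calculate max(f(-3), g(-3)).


f(-3) = -18
g(-3) = -7
max = -7

-7


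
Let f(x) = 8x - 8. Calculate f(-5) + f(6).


f(-5) = -48
f(6) = 40
Sum = -8

-8


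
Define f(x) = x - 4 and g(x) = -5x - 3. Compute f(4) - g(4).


f(4) = 0
g(4) = -23
Difference = 23

23


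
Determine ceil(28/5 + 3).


28/5 = 5.6
5.6 + 3 = 8.6
ceil(8.6) = 9

9


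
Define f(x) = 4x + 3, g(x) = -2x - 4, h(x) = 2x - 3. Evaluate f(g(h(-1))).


h(-1) = -5
g(-5) = 6
f(6) = 27

27


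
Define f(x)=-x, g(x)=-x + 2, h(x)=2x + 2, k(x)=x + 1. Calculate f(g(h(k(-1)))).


k(-1) = 0
h(0) = 2
g(2) = 0
f(0) = 0

0


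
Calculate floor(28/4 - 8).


-1


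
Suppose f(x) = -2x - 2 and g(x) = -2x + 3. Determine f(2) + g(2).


-7


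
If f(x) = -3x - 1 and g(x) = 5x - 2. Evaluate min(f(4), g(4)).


f(4) = -13
g(4) = 18
min = -13

-13


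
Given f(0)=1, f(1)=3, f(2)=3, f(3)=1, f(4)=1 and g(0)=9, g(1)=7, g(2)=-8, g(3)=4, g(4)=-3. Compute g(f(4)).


7


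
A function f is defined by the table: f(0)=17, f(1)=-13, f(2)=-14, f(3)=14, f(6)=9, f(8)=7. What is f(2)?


Reading from the table at x = 2

-14


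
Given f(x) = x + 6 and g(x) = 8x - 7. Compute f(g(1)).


g(1) = 1
f(1) = 7

7


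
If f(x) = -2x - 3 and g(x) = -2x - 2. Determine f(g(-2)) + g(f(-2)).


f(g(-2)) = -7
g(f(-2)) = -4
Sum = -11

-11


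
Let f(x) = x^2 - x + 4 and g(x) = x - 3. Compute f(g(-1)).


24


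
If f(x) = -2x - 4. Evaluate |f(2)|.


f(2) = -8
|-8| = 8

8


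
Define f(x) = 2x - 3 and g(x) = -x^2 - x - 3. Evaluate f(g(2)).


g(2) = -9
f(-9) = -21

-21


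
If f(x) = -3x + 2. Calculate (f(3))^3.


f(3) = -7
(-7)^3 = -343

-343


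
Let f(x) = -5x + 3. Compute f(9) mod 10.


f(9) = -42
-42 mod 10 = 8

8


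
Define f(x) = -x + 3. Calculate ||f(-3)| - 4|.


f(-3) = 6
|6| = 6
|6 - 4| = 2

2


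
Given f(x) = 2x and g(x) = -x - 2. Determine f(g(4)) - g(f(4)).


-2


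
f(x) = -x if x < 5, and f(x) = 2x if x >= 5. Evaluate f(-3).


3


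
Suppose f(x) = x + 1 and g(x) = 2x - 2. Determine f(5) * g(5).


f(5) = 6
g(5) = 8
Product = 48

48


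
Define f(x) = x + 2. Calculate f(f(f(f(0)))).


f(0) = 2
f(2) = 4
f(4) = 6
f(6) = 8

8


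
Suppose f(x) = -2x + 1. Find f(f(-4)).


f(-4) = 9
f(9) = -17

-17


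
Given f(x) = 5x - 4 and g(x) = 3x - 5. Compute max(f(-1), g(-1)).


f(-1) = -9
g(-1) = -8
max = -8

-8


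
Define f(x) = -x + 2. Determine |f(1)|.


f(1) = 1
|1| = 1

1


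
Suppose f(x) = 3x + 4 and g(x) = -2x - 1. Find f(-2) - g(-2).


f(-2) = -2
g(-2) = 3
Difference = -5

-5


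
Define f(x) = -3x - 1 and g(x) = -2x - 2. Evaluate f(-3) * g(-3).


f(-3) = 8
g(-3) = 4
Product = 32

32


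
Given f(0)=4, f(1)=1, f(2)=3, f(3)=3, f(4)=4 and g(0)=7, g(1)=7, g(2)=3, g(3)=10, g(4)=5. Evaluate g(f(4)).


5


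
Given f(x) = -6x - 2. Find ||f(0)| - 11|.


f(0) = -2
|-2| = 2
|2 - 11| = 9

9


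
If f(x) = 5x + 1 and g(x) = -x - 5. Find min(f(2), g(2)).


f(2) = 11
g(2) = -7
min = -7

-7


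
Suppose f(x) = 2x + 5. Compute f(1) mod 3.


f(1) = 7
7 mod 3 = 1

1


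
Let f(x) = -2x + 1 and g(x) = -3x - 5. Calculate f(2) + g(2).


f(2) = -3
g(2) = -11
Sum = -14

-14


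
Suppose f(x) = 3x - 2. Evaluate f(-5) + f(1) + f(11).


f(-5) = -17
f(1) = 1
f(11) = 31
Sum = 15

15


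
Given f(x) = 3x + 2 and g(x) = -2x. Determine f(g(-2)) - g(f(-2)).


f(g(-2)) = 14
g(f(-2)) = 8
Difference = 6

6


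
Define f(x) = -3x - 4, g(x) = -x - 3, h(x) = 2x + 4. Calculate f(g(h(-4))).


h(-4) = -4
g(-4) = 1
f(1) = -7

-7


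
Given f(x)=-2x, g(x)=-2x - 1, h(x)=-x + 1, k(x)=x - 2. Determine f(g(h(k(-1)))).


k(-1) = -3
h(-3) = 4
g(4) = -9
f(-9) = 18

18


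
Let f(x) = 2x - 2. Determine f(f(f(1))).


f(1) = 0
f(0) = -2
f(-2) = -6

-6


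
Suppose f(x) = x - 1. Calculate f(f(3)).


1


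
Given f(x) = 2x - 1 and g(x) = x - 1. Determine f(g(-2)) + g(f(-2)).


f(g(-2)) = -7
g(f(-2)) = -6
Sum = -13

-13


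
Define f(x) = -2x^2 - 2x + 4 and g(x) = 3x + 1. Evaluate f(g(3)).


g(3) = 10
f(10) = (-2)*(10)^2 - 2*(10) + 4 = -216

-216


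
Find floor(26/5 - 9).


26/5 = 5.2
5.2 - 9 = -3.8
floor(-3.8) = -4

-4


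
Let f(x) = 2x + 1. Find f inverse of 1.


0


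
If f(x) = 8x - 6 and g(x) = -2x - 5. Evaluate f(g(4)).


g(4) = -13
f(-13) = -110

-110


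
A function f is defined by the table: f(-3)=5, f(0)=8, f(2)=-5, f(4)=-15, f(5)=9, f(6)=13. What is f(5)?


Reading from the table at x = 5

9


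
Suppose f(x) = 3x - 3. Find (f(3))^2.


f(3) = 6
(6)^2 = 36

36


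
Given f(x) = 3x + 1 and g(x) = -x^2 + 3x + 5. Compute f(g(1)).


g(1) = 7
f(7) = 22

22


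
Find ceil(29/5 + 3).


29/5 = 5.8
5.8 + 3 = 8.8
ceil(8.8) = 9

9


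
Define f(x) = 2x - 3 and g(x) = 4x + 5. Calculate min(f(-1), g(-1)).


f(-1) = -5
g(-1) = 1
min = -5

-5


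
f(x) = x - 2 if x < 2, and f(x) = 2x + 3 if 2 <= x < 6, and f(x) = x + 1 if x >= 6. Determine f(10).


10 satisfies x >= 6
f(10) = 11

11


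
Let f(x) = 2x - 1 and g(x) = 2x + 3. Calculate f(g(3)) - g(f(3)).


f(g(3)) = 17
g(f(3)) = 13
Difference = 4

4


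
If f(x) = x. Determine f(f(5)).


5


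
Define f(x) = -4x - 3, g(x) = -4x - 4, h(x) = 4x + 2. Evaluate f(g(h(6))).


h(6) = 26
g(26) = -108
f(-108) = 429

429


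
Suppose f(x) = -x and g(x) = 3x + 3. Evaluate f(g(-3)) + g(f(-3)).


f(g(-3)) = 6
g(f(-3)) = 12
Sum = 18

18


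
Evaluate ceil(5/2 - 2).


5/2 = 2.5
2.5 - 2 = 0.5
ceil(0.5) = 1

1


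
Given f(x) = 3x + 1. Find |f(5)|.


f(5) = 16
|16| = 16

16


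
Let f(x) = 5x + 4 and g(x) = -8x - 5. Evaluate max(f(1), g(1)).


f(1) = 9
g(1) = -13
max = 9

9


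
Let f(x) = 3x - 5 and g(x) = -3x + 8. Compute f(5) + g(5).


f(5) = 10
g(5) = -7
Sum = 3

3


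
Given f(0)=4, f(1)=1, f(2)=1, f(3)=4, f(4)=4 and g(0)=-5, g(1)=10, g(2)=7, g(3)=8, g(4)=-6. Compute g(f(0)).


f(0) = 4
g(4) = -6

-6


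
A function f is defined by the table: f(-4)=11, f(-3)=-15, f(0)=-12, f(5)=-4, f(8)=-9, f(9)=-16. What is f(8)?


Reading from the table at x = 8

-9


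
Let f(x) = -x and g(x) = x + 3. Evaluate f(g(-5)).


g(-5) = -2
f(-2) = 2

2


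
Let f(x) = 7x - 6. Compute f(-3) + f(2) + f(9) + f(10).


f(-3) = -27
f(2) = 8
f(9) = 57
f(10) = 64
Sum = 102

102


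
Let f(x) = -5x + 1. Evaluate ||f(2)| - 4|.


f(2) = -9
|-9| = 9
|9 - 4| = 5

5


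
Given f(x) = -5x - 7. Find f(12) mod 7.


3


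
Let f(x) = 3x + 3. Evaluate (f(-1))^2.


f(-1) = 0
(0)^2 = 0

0


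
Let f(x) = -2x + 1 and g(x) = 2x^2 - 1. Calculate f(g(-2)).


g(-2) = 7
f(7) = -13

-13


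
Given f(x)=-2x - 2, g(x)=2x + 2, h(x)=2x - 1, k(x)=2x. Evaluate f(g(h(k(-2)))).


k(-2) = -4
h(-4) = -9
g(-9) = -16
f(-16) = 30

30


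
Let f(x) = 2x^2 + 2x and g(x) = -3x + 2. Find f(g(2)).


g(2) = -4
f(-4) = 2*(-4)^2 + 2*(-4) = 24

24


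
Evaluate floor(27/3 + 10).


27/3 = 9
9 + 10 = 19
floor(19) = 19

19


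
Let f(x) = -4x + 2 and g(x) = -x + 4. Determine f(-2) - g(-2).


4


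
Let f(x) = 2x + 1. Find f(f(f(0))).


f(0) = 1
f(1) = 3
f(3) = 7

7


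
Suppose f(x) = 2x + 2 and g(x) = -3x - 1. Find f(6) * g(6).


f(6) = 14
g(6) = -19
Product = -266

-266


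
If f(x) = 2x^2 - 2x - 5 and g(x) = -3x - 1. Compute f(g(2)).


g(2) = -7
f(-7) = 2*(-7)^2 - 2*(-7) - 5 = 107

107


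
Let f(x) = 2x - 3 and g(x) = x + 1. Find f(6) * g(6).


f(6) = 9
g(6) = 7
Product = 63

63


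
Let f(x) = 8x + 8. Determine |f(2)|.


f(2) = 24
|24| = 24

24


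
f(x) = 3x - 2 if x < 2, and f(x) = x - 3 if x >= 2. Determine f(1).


1 satisfies x < 2
f(1) = 1

1


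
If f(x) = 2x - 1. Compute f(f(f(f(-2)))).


f(-2) = -5
f(-5) = -11
f(-11) = -23
f(-23) = -47

-47


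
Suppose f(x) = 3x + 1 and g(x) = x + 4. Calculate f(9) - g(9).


f(9) = 28
g(9) = 13
Difference = 15

15


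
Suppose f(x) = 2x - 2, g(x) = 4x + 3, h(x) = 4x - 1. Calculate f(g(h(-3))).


h(-3) = -13
g(-13) = -49
f(-49) = -100

-100


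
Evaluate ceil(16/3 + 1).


16/3 = 5.3333
5.3333 + 1 = 6.3333
ceil(6.3333) = 7

7


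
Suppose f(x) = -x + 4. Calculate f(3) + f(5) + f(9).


f(3) = 1
f(5) = -1
f(9) = -5
Sum = -5

-5


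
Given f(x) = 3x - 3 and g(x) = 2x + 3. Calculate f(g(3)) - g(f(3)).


f(g(3)) = 24
g(f(3)) = 15
Difference = 9

9


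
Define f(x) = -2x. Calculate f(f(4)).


f(4) = -8
f(-8) = 16

16


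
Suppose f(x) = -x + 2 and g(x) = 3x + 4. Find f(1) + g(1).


8


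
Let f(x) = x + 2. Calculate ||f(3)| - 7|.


f(3) = 5
|5| = 5
|5 - 7| = 2

2


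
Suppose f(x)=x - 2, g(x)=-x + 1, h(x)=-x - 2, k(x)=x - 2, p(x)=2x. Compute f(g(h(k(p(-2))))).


-5


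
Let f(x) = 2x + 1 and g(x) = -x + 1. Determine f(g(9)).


-15


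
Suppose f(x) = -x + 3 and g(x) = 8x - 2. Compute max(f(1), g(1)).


6


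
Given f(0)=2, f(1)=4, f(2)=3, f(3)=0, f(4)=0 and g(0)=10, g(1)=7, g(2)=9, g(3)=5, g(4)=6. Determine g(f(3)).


f(3) = 0
g(0) = 10

10


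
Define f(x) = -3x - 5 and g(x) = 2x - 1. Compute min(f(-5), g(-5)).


f(-5) = 10
g(-5) = -11
min = -11

-11


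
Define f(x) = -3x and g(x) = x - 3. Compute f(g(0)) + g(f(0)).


f(g(0)) = 9
g(f(0)) = -3
Sum = 6

6


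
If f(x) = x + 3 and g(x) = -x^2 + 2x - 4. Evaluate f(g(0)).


-1


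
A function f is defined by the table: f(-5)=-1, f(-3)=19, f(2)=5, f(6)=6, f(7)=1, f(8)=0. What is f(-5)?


-1


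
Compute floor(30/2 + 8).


30/2 = 15
15 + 8 = 23
floor(23) = 23

23


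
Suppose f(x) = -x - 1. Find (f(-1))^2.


f(-1) = 0
(0)^2 = 0

0


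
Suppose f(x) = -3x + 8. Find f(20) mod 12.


f(20) = -52
-52 mod 12 = 8

8


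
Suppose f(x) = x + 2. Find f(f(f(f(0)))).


f(0) = 2
f(2) = 4
f(4) = 6
f(6) = 8

8


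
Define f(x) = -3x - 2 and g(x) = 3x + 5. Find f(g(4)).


g(4) = 17
f(17) = -53

-53


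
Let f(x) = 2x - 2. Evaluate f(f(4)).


f(4) = 6
f(6) = 10

10


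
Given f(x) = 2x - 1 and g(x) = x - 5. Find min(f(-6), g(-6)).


f(-6) = -13
g(-6) = -11
min = -13

-13


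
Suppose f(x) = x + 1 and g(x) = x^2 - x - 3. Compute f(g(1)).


g(1) = -3
f(-3) = -2

-2


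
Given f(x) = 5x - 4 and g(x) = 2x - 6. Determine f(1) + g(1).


f(1) = 1
g(1) = -4
Sum = -3

-3


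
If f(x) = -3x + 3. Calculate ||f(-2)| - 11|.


f(-2) = 9
|9| = 9
|9 - 11| = 2

2


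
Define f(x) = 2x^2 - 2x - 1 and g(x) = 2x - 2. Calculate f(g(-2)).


g(-2) = -6
f(-6) = 2*(-6)^2 - 2*(-6) - 1 = 83

83


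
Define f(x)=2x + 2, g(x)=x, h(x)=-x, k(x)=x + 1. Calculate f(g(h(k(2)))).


-4


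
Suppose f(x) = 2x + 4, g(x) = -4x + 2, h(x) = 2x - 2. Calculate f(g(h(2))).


h(2) = 2
g(2) = -6
f(-6) = -8

-8


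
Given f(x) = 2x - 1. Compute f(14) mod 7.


f(14) = 27
27 mod 7 = 6

6


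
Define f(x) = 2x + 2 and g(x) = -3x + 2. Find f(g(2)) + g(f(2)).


f(g(2)) = -6
g(f(2)) = -16
Sum = -22

-22


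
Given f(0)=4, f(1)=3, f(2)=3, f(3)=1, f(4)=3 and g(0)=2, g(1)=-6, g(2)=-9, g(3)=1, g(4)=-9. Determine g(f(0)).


f(0) = 4
g(4) = -9

-9


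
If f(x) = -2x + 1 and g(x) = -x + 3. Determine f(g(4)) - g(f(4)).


-7


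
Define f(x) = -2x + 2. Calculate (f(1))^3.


f(1) = 0
(0)^3 = 0

0


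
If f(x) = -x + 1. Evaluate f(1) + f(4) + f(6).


-8


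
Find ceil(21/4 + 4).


21/4 = 5.25
5.25 + 4 = 9.25
ceil(9.25) = 10

10


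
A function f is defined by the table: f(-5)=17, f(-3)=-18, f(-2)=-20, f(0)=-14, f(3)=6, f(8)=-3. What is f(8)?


Reading from the table at x = 8

-3


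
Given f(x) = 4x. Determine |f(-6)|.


f(-6) = -24
|-24| = 24

24


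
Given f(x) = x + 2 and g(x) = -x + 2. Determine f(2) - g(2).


f(2) = 4
g(2) = 0
Difference = 4

4


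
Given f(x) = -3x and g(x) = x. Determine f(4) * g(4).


f(4) = -12
g(4) = 4
Product = -48

-48


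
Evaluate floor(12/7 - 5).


12/7 = 1.7143
1.7143 - 5 = -3.2857
floor(-3.2857) = -4

-4


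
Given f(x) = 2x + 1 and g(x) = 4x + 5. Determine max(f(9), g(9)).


f(9) = 19
g(9) = 41
max = 41

41


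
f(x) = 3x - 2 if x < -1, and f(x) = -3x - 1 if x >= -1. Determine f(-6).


-6 satisfies x < -1
f(-6) = -20

-20


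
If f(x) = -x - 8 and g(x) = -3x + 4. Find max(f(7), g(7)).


f(7) = -15
g(7) = -17
max = -15

-15


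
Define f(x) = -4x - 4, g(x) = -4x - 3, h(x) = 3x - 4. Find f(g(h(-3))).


h(-3) = -13
g(-13) = 49
f(49) = -200

-200


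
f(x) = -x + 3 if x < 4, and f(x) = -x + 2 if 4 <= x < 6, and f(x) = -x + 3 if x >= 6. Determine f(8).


8 satisfies x >= 6
f(8) = -5

-5


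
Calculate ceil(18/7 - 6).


18/7 = 2.5714
2.5714 - 6 = -3.4286
ceil(-3.4286) = -3

-3


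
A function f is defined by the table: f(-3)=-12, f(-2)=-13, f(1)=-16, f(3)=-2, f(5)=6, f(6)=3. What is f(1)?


Reading from the table at x = 1

-16


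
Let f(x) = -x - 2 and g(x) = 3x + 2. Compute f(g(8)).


-28


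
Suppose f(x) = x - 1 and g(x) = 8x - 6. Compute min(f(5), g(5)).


f(5) = 4
g(5) = 34
min = 4

4


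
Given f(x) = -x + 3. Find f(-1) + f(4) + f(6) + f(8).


f(-1) = 4
f(4) = -1
f(6) = -3
f(8) = -5
Sum = -5

-5


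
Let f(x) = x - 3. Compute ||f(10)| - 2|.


5


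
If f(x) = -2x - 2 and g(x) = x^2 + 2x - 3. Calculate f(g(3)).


g(3) = 12
f(12) = -26

-26


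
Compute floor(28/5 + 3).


8


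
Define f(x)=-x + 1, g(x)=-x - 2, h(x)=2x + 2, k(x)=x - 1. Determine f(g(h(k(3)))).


k(3) = 2
h(2) = 6
g(6) = -8
f(-8) = 9

9


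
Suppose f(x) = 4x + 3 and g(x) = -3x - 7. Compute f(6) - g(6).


f(6) = 27
g(6) = -25
Difference = 52

52


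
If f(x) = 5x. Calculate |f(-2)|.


f(-2) = -10
|-10| = 10

10


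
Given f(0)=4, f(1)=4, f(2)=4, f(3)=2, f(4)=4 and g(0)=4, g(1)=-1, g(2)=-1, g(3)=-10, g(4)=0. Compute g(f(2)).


f(2) = 4
g(4) = 0

0


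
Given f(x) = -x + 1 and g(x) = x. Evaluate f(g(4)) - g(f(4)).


0


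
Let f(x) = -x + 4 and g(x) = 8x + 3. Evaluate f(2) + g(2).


f(2) = 2
g(2) = 19
Sum = 21

21


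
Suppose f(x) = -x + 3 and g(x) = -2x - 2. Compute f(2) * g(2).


f(2) = 1
g(2) = -6
Product = -6

-6


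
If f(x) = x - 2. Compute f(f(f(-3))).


-9


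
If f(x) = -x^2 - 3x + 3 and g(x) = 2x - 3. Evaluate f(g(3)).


g(3) = 3
f(3) = (-1)*(3)^2 - 3*(3) + 3 = -15

-15


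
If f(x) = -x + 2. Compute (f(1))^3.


f(1) = 1
(1)^3 = 1

1


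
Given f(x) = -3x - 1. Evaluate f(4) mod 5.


f(4) = -13
-13 mod 5 = 2

2


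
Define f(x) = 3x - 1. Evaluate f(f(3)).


23


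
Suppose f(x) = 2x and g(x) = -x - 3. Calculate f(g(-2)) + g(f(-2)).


f(g(-2)) = -2
g(f(-2)) = 1
Sum = -1

-1


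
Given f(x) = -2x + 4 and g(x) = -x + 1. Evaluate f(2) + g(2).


-1


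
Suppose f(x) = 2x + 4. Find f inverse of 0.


Solve 2x + 4 = 0
x = (0 - 4) / 2 = -2

-2


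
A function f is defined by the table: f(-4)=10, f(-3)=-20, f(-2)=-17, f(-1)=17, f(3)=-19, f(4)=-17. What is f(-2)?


Reading from the table at x = -2

-17


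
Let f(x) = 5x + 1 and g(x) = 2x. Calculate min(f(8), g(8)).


f(8) = 41
g(8) = 16
min = 16

16


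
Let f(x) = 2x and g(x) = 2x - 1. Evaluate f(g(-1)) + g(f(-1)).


f(g(-1)) = -6
g(f(-1)) = -5
Sum = -11

-11


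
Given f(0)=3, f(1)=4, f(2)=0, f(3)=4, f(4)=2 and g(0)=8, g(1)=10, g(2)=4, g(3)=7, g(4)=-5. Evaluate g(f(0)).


7


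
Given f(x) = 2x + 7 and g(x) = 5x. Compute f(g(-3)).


g(-3) = -15
f(-15) = -23

-23


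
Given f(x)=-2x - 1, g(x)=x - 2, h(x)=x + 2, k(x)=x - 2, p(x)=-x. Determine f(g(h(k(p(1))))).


p(1) = -1
k(-1) = -3
h(-3) = -1
g(-1) = -3
f(-3) = 5

5


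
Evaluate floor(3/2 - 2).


3/2 = 1.5
1.5 - 2 = -0.5
floor(-0.5) = -1

-1


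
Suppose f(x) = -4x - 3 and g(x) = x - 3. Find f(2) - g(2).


f(2) = -11
g(2) = -1
Difference = -10

-10


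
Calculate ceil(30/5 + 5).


30/5 = 6
6 + 5 = 11
ceil(11) = 11

11


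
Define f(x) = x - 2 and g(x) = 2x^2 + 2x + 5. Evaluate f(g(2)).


g(2) = 17
f(17) = 15

15


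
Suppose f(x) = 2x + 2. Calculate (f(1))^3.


f(1) = 4
(4)^3 = 64

64


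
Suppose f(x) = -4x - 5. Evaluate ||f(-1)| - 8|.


f(-1) = -1
|-1| = 1
|1 - 8| = 7

7


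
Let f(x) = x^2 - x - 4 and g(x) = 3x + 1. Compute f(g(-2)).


g(-2) = -5
f(-5) = 1*(-5)^2 - 1*(-5) - 4 = 26

26


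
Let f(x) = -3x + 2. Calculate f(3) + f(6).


f(3) = -7
f(6) = -16
Sum = -23

-23


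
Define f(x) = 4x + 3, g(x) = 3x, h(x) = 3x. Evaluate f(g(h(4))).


147


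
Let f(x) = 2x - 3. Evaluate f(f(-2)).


f(-2) = -7
f(-7) = -17

-17


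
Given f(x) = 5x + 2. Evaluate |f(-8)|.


f(-8) = -38
|-38| = 38

38


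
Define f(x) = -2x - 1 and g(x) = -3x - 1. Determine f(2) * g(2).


f(2) = -5
g(2) = -7
Product = 35

35


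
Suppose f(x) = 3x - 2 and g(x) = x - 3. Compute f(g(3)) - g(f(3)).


f(g(3)) = -2
g(f(3)) = 4
Difference = -6

-6


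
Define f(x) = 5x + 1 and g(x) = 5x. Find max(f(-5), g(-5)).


f(-5) = -24
g(-5) = -25
max = -24

-24


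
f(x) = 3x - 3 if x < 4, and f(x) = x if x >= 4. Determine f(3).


3 satisfies x < 4
f(3) = 6

6


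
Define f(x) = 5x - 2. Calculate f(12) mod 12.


f(12) = 58
58 mod 12 = 10

10


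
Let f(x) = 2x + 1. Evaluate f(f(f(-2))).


f(-2) = -3
f(-3) = -5
f(-5) = -9

-9


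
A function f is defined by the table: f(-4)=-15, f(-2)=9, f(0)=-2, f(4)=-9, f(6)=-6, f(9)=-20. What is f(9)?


-20


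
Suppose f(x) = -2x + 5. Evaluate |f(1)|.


3


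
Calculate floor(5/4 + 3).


5/4 = 1.25
1.25 + 3 = 4.25
floor(4.25) = 4

4


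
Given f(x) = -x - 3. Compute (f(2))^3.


f(2) = -5
(-5)^3 = -125

-125


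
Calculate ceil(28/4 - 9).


28/4 = 7
7 - 9 = -2
ceil(-2) = -2

-2


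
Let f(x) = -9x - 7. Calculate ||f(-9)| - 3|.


f(-9) = 74
|74| = 74
|74 - 3| = 71

71


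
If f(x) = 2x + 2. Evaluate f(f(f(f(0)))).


f(0) = 2
f(2) = 6
f(6) = 14
f(14) = 30

30


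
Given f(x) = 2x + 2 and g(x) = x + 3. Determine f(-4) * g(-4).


6


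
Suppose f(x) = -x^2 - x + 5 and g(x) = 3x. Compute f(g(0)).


g(0) = 0
f(0) = (-1)*(0)^2 - 1*(0) + 5 = 5

5


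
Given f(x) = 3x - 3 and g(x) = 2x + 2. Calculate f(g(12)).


g(12) = 26
f(26) = 75

75


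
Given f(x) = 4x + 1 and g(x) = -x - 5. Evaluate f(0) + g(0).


f(0) = 1
g(0) = -5
Sum = -4

-4


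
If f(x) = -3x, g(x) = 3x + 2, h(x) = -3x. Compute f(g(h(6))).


156


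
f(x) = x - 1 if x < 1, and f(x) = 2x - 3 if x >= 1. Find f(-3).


-3 satisfies x < 1
f(-3) = -4

-4


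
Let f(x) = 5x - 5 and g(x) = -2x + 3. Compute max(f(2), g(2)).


f(2) = 5
g(2) = -1
max = 5

5


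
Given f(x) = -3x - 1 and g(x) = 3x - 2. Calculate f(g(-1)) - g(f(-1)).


f(g(-1)) = 14
g(f(-1)) = 4
Difference = 10

10


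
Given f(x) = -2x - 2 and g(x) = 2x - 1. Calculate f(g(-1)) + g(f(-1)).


3


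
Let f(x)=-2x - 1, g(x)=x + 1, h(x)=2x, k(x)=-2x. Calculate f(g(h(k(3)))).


k(3) = -6
h(-6) = -12
g(-12) = -11
f(-11) = 21

21


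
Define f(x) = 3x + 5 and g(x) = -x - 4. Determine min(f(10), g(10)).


f(10) = 35
g(10) = -14
min = -14

-14


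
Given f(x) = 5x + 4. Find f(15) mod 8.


f(15) = 79
79 mod 8 = 7

7


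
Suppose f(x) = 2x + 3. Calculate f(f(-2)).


f(-2) = -1
f(-1) = 1

1


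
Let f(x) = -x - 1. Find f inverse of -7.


Solve -x - 1 = -7
x = (-7 + 1) / (-1) = 6

6


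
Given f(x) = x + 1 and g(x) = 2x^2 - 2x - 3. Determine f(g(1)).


g(1) = -3
f(-3) = -2

-2


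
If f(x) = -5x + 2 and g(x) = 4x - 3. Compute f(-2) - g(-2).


f(-2) = 12
g(-2) = -11
Difference = 23

23


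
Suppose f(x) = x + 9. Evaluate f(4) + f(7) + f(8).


f(4) = 13
f(7) = 16
f(8) = 17
Sum = 46

46


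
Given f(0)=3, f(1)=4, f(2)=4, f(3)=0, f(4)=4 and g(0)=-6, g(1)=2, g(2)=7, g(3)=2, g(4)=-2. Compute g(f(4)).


f(4) = 4
g(4) = -2

-2


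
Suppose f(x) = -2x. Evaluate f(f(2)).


f(2) = -4
f(-4) = 8

8


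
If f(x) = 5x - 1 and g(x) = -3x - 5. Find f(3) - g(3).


f(3) = 14
g(3) = -14
Difference = 28

28


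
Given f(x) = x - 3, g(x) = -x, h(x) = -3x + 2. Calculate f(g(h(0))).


h(0) = 2
g(2) = -2
f(-2) = -5

-5


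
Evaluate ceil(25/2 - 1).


25/2 = 12.5
12.5 - 1 = 11.5
ceil(11.5) = 12

12


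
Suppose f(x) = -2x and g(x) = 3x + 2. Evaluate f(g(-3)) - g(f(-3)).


f(g(-3)) = 14
g(f(-3)) = 20
Difference = -6

-6


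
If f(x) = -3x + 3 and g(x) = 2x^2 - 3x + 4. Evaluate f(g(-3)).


g(-3) = 31
f(31) = -90

-90


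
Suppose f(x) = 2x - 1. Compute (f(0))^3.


f(0) = -1
(-1)^3 = -1

-1


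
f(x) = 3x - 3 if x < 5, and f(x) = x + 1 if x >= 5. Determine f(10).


10 satisfies x >= 5
f(10) = 11

11


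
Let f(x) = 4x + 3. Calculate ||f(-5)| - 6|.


f(-5) = -17
|-17| = 17
|17 - 6| = 11

11


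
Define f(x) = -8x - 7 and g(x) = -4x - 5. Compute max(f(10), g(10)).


f(10) = -87
g(10) = -45
max = -45

-45


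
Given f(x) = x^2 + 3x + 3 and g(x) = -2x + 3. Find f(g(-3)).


111


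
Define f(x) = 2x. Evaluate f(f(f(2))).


16


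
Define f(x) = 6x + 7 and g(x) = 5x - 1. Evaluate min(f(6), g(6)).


f(6) = 43
g(6) = 29
min = 29

29


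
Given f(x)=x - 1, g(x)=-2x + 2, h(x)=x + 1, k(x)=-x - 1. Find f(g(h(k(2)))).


5


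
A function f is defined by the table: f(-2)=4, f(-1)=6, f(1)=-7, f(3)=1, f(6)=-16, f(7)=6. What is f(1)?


Reading from the table at x = 1

-7


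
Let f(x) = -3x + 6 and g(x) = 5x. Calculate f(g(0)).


g(0) = 0
f(0) = 6

6


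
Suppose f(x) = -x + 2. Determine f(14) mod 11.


f(14) = -12
-12 mod 11 = 10

10


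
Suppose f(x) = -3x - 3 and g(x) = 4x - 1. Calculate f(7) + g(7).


f(7) = -24
g(7) = 27
Sum = 3

3


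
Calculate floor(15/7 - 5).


15/7 = 2.1429
2.1429 - 5 = -2.8571
floor(-2.8571) = -3

-3


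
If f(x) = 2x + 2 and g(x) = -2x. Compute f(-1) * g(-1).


0


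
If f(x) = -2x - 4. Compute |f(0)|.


f(0) = -4
|-4| = 4

4


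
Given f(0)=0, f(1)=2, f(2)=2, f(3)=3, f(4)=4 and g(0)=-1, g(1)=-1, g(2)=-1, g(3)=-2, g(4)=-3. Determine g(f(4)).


f(4) = 4
g(4) = -3

-3


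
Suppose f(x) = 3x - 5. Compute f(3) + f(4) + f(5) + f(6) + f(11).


f(3) = 4
f(4) = 7
f(5) = 10
f(6) = 13
f(11) = 28
Sum = 62

62


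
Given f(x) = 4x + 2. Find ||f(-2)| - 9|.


f(-2) = -6
|-6| = 6
|6 - 9| = 3

3


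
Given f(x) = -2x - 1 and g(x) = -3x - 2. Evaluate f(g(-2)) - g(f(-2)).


f(g(-2)) = -9
g(f(-2)) = -11
Difference = 2

2


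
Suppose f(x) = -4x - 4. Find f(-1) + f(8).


f(-1) = 0
f(8) = -36
Sum = -36

-36


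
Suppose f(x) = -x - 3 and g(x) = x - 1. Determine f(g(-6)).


g(-6) = -7
f(-7) = 4

4


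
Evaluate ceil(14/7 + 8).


14/7 = 2
2 + 8 = 10
ceil(10) = 10

10


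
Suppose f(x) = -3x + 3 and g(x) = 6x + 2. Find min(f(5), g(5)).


f(5) = -12
g(5) = 32
min = -12

-12


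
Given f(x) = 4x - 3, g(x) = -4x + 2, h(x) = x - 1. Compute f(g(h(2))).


h(2) = 1
g(1) = -2
f(-2) = -11

-11


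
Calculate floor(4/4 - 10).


4/4 = 1
1 - 10 = -9
floor(-9) = -9

-9


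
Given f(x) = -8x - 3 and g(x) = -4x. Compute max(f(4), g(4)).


-16


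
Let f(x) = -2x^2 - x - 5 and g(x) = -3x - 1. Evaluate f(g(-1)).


g(-1) = 2
f(2) = (-2)*(2)^2 - 1*(2) - 5 = -15

-15
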